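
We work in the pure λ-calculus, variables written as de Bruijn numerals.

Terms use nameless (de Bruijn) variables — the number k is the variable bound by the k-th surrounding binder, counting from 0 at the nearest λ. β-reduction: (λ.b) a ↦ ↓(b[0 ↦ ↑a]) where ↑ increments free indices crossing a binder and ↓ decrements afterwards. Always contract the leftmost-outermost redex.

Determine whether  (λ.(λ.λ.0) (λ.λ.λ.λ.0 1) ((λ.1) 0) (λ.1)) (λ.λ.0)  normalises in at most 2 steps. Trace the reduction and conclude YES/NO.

  start: (λ.(λ.λ.0) (λ.λ.λ.λ.0 1) ((λ.1) 0) (λ.1)) (λ.λ.0)
  →1  (λ.λ.0) (λ.λ.λ.λ.0 1) ((λ.λ.λ.0) (λ.λ.0)) (λ.λ.λ.0)
  →2  (λ.0) ((λ.λ.λ.0) (λ.λ.0)) (λ.λ.λ.0)

Answer: NO — after 2 steps the term is (λ.0) ((λ.λ.λ.0) (λ.λ.0)) (λ.λ.λ.0), not yet normal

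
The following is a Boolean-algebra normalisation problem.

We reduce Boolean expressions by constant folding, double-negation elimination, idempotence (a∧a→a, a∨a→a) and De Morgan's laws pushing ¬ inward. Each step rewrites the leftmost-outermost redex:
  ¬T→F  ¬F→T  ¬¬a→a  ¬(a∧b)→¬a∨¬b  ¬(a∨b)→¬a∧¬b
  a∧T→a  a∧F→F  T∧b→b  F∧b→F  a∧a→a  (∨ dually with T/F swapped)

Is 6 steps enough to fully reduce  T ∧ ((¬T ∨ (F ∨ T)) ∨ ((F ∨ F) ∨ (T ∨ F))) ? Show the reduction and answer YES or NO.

Answer: YES — reaches normal form T in 5 ≤ 6 steps

Working:
  start: T ∧ ((¬T ∨ (F ∨ T)) ∨ ((F ∨ F) ∨ (T ∨ F)))
  →1  (¬T ∨ (F ∨ T)) ∨ ((F ∨ F) ∨ (T ∨ F))
  →2  (F ∨ (F ∨ T)) ∨ ((F ∨ F) ∨ (T ∨ F))
  →3  (F ∨ T) ∨ ((F ∨ F) ∨ (T ∨ F))
  →4  T ∨ ((F ∨ F) ∨ (T ∨ F))
  →5  T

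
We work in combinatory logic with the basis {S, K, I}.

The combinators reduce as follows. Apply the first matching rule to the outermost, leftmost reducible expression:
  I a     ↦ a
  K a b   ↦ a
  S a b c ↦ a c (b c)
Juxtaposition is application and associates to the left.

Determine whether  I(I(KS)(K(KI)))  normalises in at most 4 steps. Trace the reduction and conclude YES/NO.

  start: I(I(KS)(K(KI)))
  [1] I(KS)(K(KI))
  [2] KS(K(KI))
  [3] S

Answer: YES — reaches normal form S in 3 ≤ 4 steps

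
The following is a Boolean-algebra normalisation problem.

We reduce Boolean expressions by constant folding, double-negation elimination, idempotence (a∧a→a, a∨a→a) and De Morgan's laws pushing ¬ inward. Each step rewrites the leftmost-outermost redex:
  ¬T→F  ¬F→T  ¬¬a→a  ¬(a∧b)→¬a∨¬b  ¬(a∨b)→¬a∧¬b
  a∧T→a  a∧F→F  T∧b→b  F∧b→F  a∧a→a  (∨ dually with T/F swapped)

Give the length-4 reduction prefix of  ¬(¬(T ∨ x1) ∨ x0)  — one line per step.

Answer: after 4 steps: ¬x0

Working:
  start: ¬(¬(T ∨ x1) ∨ x0)
  step 1: ¬¬(T ∨ x1) ∧ ¬x0
  step 2: (T ∨ x1) ∧ ¬x0
  step 3: T ∧ ¬x0
  step 4: ¬x0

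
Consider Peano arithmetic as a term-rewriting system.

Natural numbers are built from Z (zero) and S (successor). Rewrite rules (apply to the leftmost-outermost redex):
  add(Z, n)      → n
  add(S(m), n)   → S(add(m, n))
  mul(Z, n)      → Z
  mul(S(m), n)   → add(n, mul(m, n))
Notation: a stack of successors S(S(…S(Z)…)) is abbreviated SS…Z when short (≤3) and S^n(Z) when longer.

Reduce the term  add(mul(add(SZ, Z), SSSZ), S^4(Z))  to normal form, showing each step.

  start: add(mul(add(SZ, Z), SSSZ), S^4(Z))
  step 1: add(mul(S(add(Z, Z)), SSSZ), S^4(Z))
  step 2: add(add(SSSZ, mul(add(Z, Z), SSSZ)), S^4(Z))
  step 3: add(S(add(SSZ, mul(add(Z, Z), SSSZ))), S^4(Z))
  step 4: S(add(add(SSZ, mul(add(Z, Z), SSSZ)), S^4(Z)))
  step 5: S(add(S(add(SZ, mul(add(Z, Z), SSSZ))), S^4(Z)))
  step 6: S(S(add(add(SZ, mul(add(Z, Z), SSSZ)), S^4(Z))))
  step 7: S(S(add(S(add(Z, mul(add(Z, Z), SSSZ))), S^4(Z))))
  step 8: S(S(S(add(add(Z, mul(add(Z, Z), SSSZ)), S^4(Z)))))
  step 9: S(S(S(add(mul(add(Z, Z), SSSZ), S^4(Z)))))
  step 10: S(S(S(add(mul(Z, SSSZ), S^4(Z)))))
  step 11: S(S(S(add(Z, S^4(Z)))))
  step 12: S^7(Z)

Answer: normal form = S^7(Z)  (in 12 steps)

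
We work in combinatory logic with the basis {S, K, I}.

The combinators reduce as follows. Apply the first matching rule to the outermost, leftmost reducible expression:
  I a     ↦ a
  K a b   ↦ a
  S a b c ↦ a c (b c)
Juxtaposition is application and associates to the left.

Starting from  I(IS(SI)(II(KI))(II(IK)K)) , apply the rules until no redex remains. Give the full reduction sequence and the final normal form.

  start: I(IS(SI)(II(KI))(II(IK)K))
  [1] IS(SI)(II(KI))(II(IK)K)
  [2] S(SI)(II(KI))(II(IK)K)
  [3] SI(II(IK)K)(II(KI)(II(IK)K))
  [4] I(II(KI)(II(IK)K))(II(IK)K(II(KI)(II(IK)K)))
  [5] II(KI)(II(IK)K)(II(IK)K(II(KI)(II(IK)K)))
  [6] I(KI)(II(IK)K)(II(IK)K(II(KI)(II(IK)K)))
  [7] KI(II(IK)K)(II(IK)K(II(KI)(II(IK)K)))
  [8] I(II(IK)K(II(KI)(II(IK)K)))
  [9] II(IK)K(II(KI)(II(IK)K))
  [10] I(IK)K(II(KI)(II(IK)K))
  [11] IKK(II(KI)(II(IK)K))
  [12] KK(II(KI)(II(IK)K))
  [13] K

Answer: normal form = K  (in 13 steps)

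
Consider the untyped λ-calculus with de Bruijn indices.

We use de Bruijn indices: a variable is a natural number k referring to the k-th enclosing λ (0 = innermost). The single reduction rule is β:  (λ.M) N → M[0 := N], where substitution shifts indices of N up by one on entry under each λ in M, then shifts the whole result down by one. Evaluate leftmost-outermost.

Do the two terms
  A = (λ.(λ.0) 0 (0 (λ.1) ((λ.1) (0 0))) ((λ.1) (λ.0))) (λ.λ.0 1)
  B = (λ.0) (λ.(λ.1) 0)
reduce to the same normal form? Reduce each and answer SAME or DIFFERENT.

Answer: DIFFERENT — A ⇓ λ.0 (λ.0 (λ.λ.λ.0 1)), B ⇓ λ.0

Working:
Term A:
  start: (λ.(λ.0) 0 (0 (λ.1) ((λ.1) (0 0))) ((λ.1) (λ.0))) (λ.λ.0 1)
  step 1: (λ.0) (λ.λ.0 1) ((λ.λ.0 1) (λ.λ.λ.0 1) ((λ.λ.λ.0 1) ((λ.λ.0 1) (λ.λ.0 1)))) ((λ.λ.λ.0 1) (λ.0))
  step 2: (λ.λ.0 1) ((λ.λ.0 1) (λ.λ.λ.0 1) ((λ.λ.λ.0 1) ((λ.λ.0 1) (λ.λ.0 1)))) ((λ.λ.λ.0 1) (λ.0))
  step 3: (λ.0 ((λ.λ.0 1) (λ.λ.λ.0 1) ((λ.λ.λ.0 1) ((λ.λ.0 1) (λ.λ.0 1))))) ((λ.λ.λ.0 1) (λ.0))
  step 4: (λ.λ.λ.0 1) (λ.0) ((λ.λ.0 1) (λ.λ.λ.0 1) ((λ.λ.λ.0 1) ((λ.λ.0 1) (λ.λ.0 1))))
  step 5: (λ.λ.0 1) ((λ.λ.0 1) (λ.λ.λ.0 1) ((λ.λ.λ.0 1) ((λ.λ.0 1) (λ.λ.0 1))))
  step 6: λ.0 ((λ.λ.0 1) (λ.λ.λ.0 1) ((λ.λ.λ.0 1) ((λ.λ.0 1) (λ.λ.0 1))))
  step 7: λ.0 ((λ.0 (λ.λ.λ.0 1)) ((λ.λ.λ.0 1) ((λ.λ.0 1) (λ.λ.0 1))))
  step 8: λ.0 ((λ.λ.λ.0 1) ((λ.λ.0 1) (λ.λ.0 1)) (λ.λ.λ.0 1))
  step 9: λ.0 ((λ.λ.0 1) (λ.λ.λ.0 1))
  step 10: λ.0 (λ.0 (λ.λ.λ.0 1))

Term B:
  start: (λ.0) (λ.(λ.1) 0)
  step 1: λ.(λ.1) 0
  step 2: λ.0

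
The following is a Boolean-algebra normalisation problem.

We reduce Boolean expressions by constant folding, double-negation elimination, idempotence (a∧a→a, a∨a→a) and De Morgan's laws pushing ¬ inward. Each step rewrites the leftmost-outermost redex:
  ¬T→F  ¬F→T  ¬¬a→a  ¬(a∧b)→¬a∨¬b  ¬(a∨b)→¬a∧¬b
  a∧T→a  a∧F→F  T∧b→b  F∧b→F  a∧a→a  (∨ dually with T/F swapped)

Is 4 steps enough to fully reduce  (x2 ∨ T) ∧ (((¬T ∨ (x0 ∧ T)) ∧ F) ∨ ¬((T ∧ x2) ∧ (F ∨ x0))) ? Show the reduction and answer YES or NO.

Answer: NO — after 4 steps the term is ¬((T ∧ x2) ∧ (F ∨ x0)), not yet normal

Derivation:
  start: (x2 ∨ T) ∧ (((¬T ∨ (x0 ∧ T)) ∧ F) ∨ ¬((T ∧ x2) ∧ (F ∨ x0)))
  step 1: T ∧ (((¬T ∨ (x0 ∧ T)) ∧ F) ∨ ¬((T ∧ x2) ∧ (F ∨ x0)))
  step 2: ((¬T ∨ (x0 ∧ T)) ∧ F) ∨ ¬((T ∧ x2) ∧ (F ∨ x0))
  step 3: F ∨ ¬((T ∧ x2) ∧ (F ∨ x0))
  step 4: ¬((T ∧ x2) ∧ (F ∨ x0))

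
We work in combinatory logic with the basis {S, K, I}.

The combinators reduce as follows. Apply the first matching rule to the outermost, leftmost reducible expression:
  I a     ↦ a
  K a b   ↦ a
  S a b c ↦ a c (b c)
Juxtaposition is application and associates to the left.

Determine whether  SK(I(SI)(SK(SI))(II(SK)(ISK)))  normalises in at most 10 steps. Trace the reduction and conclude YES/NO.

  start: SK(I(SI)(SK(SI))(II(SK)(ISK)))
  →1  SK(SI(SK(SI))(II(SK)(ISK)))
  →2  SK(I(II(SK)(ISK))(SK(SI)(II(SK)(ISK))))
  →3  SK(II(SK)(ISK)(SK(SI)(II(SK)(ISK))))
  →4  SK(I(SK)(ISK)(SK(SI)(II(SK)(ISK))))
  →5  SK(SK(ISK)(SK(SI)(II(SK)(ISK))))
  →6  SK(K(SK(SI)(II(SK)(ISK)))(ISK(SK(SI)(II(SK)(ISK)))))
  →7  SK(SK(SI)(II(SK)(ISK)))
  →8  SK(K(II(SK)(ISK))(SI(II(SK)(ISK))))
  →9  SK(II(SK)(ISK))
  →10  SK(I(SK)(ISK))

Answer: NO — after 10 steps the term is SK(I(SK)(ISK)), not yet normal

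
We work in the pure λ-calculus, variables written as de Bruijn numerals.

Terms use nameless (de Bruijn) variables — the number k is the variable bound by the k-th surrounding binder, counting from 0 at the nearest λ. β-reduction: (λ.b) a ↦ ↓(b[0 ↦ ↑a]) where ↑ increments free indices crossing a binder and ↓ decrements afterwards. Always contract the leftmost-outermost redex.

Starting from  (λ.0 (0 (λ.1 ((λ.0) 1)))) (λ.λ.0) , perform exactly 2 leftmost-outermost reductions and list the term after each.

  start: (λ.0 (0 (λ.1 ((λ.0) 1)))) (λ.λ.0)
  →1  (λ.λ.0) ((λ.λ.0) (λ.(λ.λ.0) ((λ.0) (λ.λ.0))))
  →2  λ.0

Answer: after 2 steps: λ.0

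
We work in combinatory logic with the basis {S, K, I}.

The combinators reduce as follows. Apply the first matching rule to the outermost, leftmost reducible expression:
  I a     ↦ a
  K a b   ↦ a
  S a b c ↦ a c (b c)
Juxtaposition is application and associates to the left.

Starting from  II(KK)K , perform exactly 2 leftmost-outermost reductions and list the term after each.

Answer: after 2 steps: KKK

Derivation:
  start: II(KK)K
  step 1: I(KK)K
  step 2: KKK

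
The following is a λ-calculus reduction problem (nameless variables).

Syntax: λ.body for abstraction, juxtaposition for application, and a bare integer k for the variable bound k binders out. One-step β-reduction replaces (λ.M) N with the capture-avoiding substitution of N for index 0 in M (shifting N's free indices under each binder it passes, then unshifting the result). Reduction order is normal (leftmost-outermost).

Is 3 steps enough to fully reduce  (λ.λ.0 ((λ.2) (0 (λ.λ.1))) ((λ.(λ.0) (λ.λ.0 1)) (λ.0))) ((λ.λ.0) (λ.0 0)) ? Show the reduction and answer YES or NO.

  start: (λ.λ.0 ((λ.2) (0 (λ.λ.1))) ((λ.(λ.0) (λ.λ.0 1)) (λ.0))) ((λ.λ.0) (λ.0 0))
  →1  λ.0 ((λ.(λ.λ.0) (λ.0 0)) (0 (λ.λ.1))) ((λ.(λ.0) (λ.λ.0 1)) (λ.0))
  →2  λ.0 ((λ.λ.0) (λ.0 0)) ((λ.(λ.0) (λ.λ.0 1)) (λ.0))
  →3  λ.0 (λ.0) ((λ.(λ.0) (λ.λ.0 1)) (λ.0))

Answer: NO — after 3 steps the term is λ.0 (λ.0) ((λ.(λ.0) (λ.λ.0 1)) (λ.0)), not yet normal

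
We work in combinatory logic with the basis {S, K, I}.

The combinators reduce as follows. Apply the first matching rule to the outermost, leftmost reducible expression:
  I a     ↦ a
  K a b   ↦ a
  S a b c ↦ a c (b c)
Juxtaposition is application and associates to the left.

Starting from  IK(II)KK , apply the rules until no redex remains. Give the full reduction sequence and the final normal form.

  start: IK(II)KK
  step 1: K(II)KK
  step 2: IIK
  step 3: IK
  step 4: K

Answer: normal form = K  (in 4 steps)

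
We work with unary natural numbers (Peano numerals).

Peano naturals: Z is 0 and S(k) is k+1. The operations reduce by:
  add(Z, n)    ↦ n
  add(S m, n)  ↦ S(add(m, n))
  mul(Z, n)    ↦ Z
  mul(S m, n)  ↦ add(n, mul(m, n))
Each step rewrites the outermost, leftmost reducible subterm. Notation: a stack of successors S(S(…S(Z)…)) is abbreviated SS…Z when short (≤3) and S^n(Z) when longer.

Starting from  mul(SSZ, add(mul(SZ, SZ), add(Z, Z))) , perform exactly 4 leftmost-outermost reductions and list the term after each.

  start: mul(SSZ, add(mul(SZ, SZ), add(Z, Z)))
  step 1: add(add(mul(SZ, SZ), add(Z, Z)), mul(SZ, add(mul(SZ, SZ), add(Z, Z))))
  step 2: add(add(add(SZ, mul(Z, SZ)), add(Z, Z)), mul(SZ, add(mul(SZ, SZ), add(Z, Z))))
  step 3: add(add(S(add(Z, mul(Z, SZ))), add(Z, Z)), mul(SZ, add(mul(SZ, SZ), add(Z, Z))))
  step 4: add(S(add(add(Z, mul(Z, SZ)), add(Z, Z))), mul(SZ, add(mul(SZ, SZ), add(Z, Z))))

Answer: after 4 steps: add(S(add(add(Z, mul(Z, SZ)), add(Z, Z))), mul(SZ, add(mul(SZ, SZ), add(Z, Z))))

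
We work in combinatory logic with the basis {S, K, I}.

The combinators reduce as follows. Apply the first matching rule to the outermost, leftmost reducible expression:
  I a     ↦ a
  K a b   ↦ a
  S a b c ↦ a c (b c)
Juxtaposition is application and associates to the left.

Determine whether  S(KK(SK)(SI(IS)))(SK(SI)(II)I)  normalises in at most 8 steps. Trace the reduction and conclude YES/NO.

Answer: YES — reaches normal form S(K(SIS))I in 6 ≤ 8 steps

Reduction:
  start: S(KK(SK)(SI(IS)))(SK(SI)(II)I)
  [1] S(K(SI(IS)))(SK(SI)(II)I)
  [2] S(K(SIS))(SK(SI)(II)I)
  [3] S(K(SIS))(K(II)(SI(II))I)
  [4] S(K(SIS))(III)
  [5] S(K(SIS))(II)
  [6] S(K(SIS))I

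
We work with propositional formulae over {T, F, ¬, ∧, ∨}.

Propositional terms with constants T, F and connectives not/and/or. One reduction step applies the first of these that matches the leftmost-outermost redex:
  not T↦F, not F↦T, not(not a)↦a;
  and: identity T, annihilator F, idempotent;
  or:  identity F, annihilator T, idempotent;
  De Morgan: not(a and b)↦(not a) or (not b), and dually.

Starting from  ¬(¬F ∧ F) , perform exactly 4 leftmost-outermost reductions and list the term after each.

  start: ¬(¬F ∧ F)
  [1] ¬¬F ∨ ¬F
  [2] F ∨ ¬F
  [3] ¬F
  [4] T

Answer: after 4 steps: T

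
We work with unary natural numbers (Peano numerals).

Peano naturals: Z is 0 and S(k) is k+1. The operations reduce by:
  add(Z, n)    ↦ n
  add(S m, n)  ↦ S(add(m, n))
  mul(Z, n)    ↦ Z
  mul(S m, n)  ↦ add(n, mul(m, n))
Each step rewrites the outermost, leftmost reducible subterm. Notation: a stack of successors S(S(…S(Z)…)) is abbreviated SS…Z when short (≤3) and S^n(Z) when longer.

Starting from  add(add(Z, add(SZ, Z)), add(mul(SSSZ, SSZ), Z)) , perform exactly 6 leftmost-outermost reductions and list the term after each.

  start: add(add(Z, add(SZ, Z)), add(mul(SSSZ, SSZ), Z))
  step 1: add(add(SZ, Z), add(mul(SSSZ, SSZ), Z))
  step 2: add(S(add(Z, Z)), add(mul(SSSZ, SSZ), Z))
  step 3: S(add(add(Z, Z), add(mul(SSSZ, SSZ), Z)))
  step 4: S(add(Z, add(mul(SSSZ, SSZ), Z)))
  step 5: S(add(mul(SSSZ, SSZ), Z))
  step 6: S(add(add(SSZ, mul(SSZ, SSZ)), Z))

Answer: after 6 steps: S(add(add(SSZ, mul(SSZ, SSZ)), Z))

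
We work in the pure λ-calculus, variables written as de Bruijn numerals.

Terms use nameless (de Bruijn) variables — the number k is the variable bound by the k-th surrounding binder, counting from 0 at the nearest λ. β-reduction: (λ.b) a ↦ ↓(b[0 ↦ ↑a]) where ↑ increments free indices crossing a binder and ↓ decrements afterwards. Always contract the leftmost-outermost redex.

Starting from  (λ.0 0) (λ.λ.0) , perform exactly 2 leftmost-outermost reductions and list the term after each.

  start: (λ.0 0) (λ.λ.0)
  →1  (λ.λ.0) (λ.λ.0)
  →2  λ.0

Answer: after 2 steps: λ.0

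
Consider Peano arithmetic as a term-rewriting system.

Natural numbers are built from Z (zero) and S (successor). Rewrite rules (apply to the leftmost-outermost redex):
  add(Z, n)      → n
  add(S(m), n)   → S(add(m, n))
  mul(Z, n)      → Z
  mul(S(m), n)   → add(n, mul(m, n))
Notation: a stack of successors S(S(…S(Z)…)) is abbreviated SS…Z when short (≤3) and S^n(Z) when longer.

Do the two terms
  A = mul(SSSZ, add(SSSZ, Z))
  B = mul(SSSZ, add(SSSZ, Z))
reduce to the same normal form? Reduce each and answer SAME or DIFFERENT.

Term A:
  start: mul(SSSZ, add(SSSZ, Z))
  step 1: add(add(SSSZ, Z), mul(SSZ, add(SSSZ, Z)))
  step 2: add(S(add(SSZ, Z)), mul(SSZ, add(SSSZ, Z)))
  step 3: S(add(add(SSZ, Z), mul(SSZ, add(SSSZ, Z))))
  step 4: S(add(S(add(SZ, Z)), mul(SSZ, add(SSSZ, Z))))
  step 5: S(S(add(add(SZ, Z), mul(SSZ, add(SSSZ, Z)))))
  step 6: S(S(add(S(add(Z, Z)), mul(SSZ, add(SSSZ, Z)))))
  step 7: S(S(S(add(add(Z, Z), mul(SSZ, add(SSSZ, Z))))))
  step 8: S(S(S(add(Z, mul(SSZ, add(SSSZ, Z))))))
  step 9: S(S(S(mul(SSZ, add(SSSZ, Z)))))
  step 10: S(S(S(add(add(SSSZ, Z), mul(SZ, add(SSSZ, Z))))))
  step 11: S(S(S(add(S(add(SSZ, Z)), mul(SZ, add(SSSZ, Z))))))
  step 12: S(S(S(S(add(add(SSZ, Z), mul(SZ, add(SSSZ, Z)))))))
  step 13: S(S(S(S(add(S(add(SZ, Z)), mul(SZ, add(SSSZ, Z)))))))
  step 14: S(S(S(S(S(add(add(SZ, Z), mul(SZ, add(SSSZ, Z))))))))
  step 15: S(S(S(S(S(add(S(add(Z, Z)), mul(SZ, add(SSSZ, Z))))))))
  step 16: S(S(S(S(S(S(add(add(Z, Z), mul(SZ, add(SSSZ, Z)))))))))
  step 17: S(S(S(S(S(S(add(Z, mul(SZ, add(SSSZ, Z)))))))))
  step 18: S(S(S(S(S(S(mul(SZ, add(SSSZ, Z))))))))
  step 19: S(S(S(S(S(S(add(add(SSSZ, Z), mul(Z, add(SSSZ, Z)))))))))
  step 20: S(S(S(S(S(S(add(S(add(SSZ, Z)), mul(Z, add(SSSZ, Z)))))))))
  step 21: S(S(S(S(S(S(S(add(add(SSZ, Z), mul(Z, add(SSSZ, Z))))))))))
  step 22: S(S(S(S(S(S(S(add(S(add(SZ, Z)), mul(Z, add(SSSZ, Z))))))))))
  step 23: S(S(S(S(S(S(S(S(add(add(SZ, Z), mul(Z, add(SSSZ, Z)))))))))))
  step 24: S(S(S(S(S(S(S(S(add(S(add(Z, Z)), mul(Z, add(SSSZ, Z)))))))))))
  step 25: S(S(S(S(S(S(S(S(S(add(add(Z, Z), mul(Z, add(SSSZ, Z))))))))))))
  step 26: S(S(S(S(S(S(S(S(S(add(Z, mul(Z, add(SSSZ, Z))))))))))))
  step 27: S(S(S(S(S(S(S(S(S(mul(Z, add(SSSZ, Z)))))))))))
  step 28: S^9(Z)

Term B:
  start: mul(SSSZ, add(SSSZ, Z))
  step 1: add(add(SSSZ, Z), mul(SSZ, add(SSSZ, Z)))
  step 2: add(S(add(SSZ, Z)), mul(SSZ, add(SSSZ, Z)))
  step 3: S(add(add(SSZ, Z), mul(SSZ, add(SSSZ, Z))))
  step 4: S(add(S(add(SZ, Z)), mul(SSZ, add(SSSZ, Z))))
  step 5: S(S(add(add(SZ, Z), mul(SSZ, add(SSSZ, Z)))))
  step 6: S(S(add(S(add(Z, Z)), mul(SSZ, add(SSSZ, Z)))))
  step 7: S(S(S(add(add(Z, Z), mul(SSZ, add(SSSZ, Z))))))
  step 8: S(S(S(add(Z, mul(SSZ, add(SSSZ, Z))))))
  step 9: S(S(S(mul(SSZ, add(SSSZ, Z)))))
  step 10: S(S(S(add(add(SSSZ, Z), mul(SZ, add(SSSZ, Z))))))
  step 11: S(S(S(add(S(add(SSZ, Z)), mul(SZ, add(SSSZ, Z))))))
  step 12: S(S(S(S(add(add(SSZ, Z), mul(SZ, add(SSSZ, Z)))))))
  step 13: S(S(S(S(add(S(add(SZ, Z)), mul(SZ, add(SSSZ, Z)))))))
  step 14: S(S(S(S(S(add(add(SZ, Z), mul(SZ, add(SSSZ, Z))))))))
  step 15: S(S(S(S(S(add(S(add(Z, Z)), mul(SZ, add(SSSZ, Z))))))))
  step 16: S(S(S(S(S(S(add(add(Z, Z), mul(SZ, add(SSSZ, Z)))))))))
  step 17: S(S(S(S(S(S(add(Z, mul(SZ, add(SSSZ, Z)))))))))
  step 18: S(S(S(S(S(S(mul(SZ, add(SSSZ, Z))))))))
  step 19: S(S(S(S(S(S(add(add(SSSZ, Z), mul(Z, add(SSSZ, Z)))))))))
  step 20: S(S(S(S(S(S(add(S(add(SSZ, Z)), mul(Z, add(SSSZ, Z)))))))))
  step 21: S(S(S(S(S(S(S(add(add(SSZ, Z), mul(Z, add(SSSZ, Z))))))))))
  step 22: S(S(S(S(S(S(S(add(S(add(SZ, Z)), mul(Z, add(SSSZ, Z))))))))))
  step 23: S(S(S(S(S(S(S(S(add(add(SZ, Z), mul(Z, add(SSSZ, Z)))))))))))
  step 24: S(S(S(S(S(S(S(S(add(S(add(Z, Z)), mul(Z, add(SSSZ, Z)))))))))))
  step 25: S(S(S(S(S(S(S(S(S(add(add(Z, Z), mul(Z, add(SSSZ, Z))))))))))))
  step 26: S(S(S(S(S(S(S(S(S(add(Z, mul(Z, add(SSSZ, Z))))))))))))
  step 27: S(S(S(S(S(S(S(S(S(mul(Z, add(SSSZ, Z)))))))))))
  step 28: S^9(Z)

Answer: SAME — A ⇓ S^9(Z), B ⇓ S^9(Z)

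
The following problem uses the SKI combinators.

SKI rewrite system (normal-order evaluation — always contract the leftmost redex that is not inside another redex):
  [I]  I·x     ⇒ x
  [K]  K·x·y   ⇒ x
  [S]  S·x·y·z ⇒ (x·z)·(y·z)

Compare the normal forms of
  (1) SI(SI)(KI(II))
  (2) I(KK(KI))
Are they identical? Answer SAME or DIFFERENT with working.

Term A:
  start: SI(SI)(KI(II))
  [1] I(KI(II))(SI(KI(II)))
  [2] KI(II)(SI(KI(II)))
  [3] I(SI(KI(II)))
  [4] SI(KI(II))
  [5] SII

Term B:
  start: I(KK(KI))
  [1] KK(KI)
  [2] K

Answer: DIFFERENT — A ⇓ SII, B ⇓ K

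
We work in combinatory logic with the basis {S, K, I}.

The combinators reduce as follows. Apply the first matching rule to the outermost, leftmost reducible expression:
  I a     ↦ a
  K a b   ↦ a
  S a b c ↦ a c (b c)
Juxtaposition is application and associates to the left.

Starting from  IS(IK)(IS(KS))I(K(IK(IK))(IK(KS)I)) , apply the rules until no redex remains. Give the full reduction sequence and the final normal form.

Answer: normal form = KK  (in 8 steps)

Derivation:
  start: IS(IK)(IS(KS))I(K(IK(IK))(IK(KS)I))
  step 1: S(IK)(IS(KS))I(K(IK(IK))(IK(KS)I))
  step 2: IKI(IS(KS)I)(K(IK(IK))(IK(KS)I))
  step 3: KI(IS(KS)I)(K(IK(IK))(IK(KS)I))
  step 4: I(K(IK(IK))(IK(KS)I))
  step 5: K(IK(IK))(IK(KS)I)
  step 6: IK(IK)
  step 7: K(IK)
  step 8: KK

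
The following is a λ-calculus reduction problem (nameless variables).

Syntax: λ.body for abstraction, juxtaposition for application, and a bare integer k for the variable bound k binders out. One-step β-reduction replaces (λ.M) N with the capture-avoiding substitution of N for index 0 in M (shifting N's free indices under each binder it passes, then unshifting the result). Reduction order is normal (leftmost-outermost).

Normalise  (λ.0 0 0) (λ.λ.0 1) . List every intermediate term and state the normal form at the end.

  start: (λ.0 0 0) (λ.λ.0 1)
  [1] (λ.λ.0 1) (λ.λ.0 1) (λ.λ.0 1)
  [2] (λ.0 (λ.λ.0 1)) (λ.λ.0 1)
  [3] (λ.λ.0 1) (λ.λ.0 1)
  [4] λ.0 (λ.λ.0 1)

Answer: normal form = λ.0 (λ.λ.0 1)  (in 4 steps)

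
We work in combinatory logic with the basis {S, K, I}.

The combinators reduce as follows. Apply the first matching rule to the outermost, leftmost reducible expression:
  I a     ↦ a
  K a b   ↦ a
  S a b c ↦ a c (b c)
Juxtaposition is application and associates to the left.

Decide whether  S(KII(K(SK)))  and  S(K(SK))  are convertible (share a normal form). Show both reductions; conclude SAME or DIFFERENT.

Term A:
  start: S(KII(K(SK)))
  step 1: S(I(K(SK)))
  step 2: S(K(SK))

Term B:
  start: S(K(SK))

Answer: SAME — A ⇓ S(K(SK)), B ⇓ S(K(SK))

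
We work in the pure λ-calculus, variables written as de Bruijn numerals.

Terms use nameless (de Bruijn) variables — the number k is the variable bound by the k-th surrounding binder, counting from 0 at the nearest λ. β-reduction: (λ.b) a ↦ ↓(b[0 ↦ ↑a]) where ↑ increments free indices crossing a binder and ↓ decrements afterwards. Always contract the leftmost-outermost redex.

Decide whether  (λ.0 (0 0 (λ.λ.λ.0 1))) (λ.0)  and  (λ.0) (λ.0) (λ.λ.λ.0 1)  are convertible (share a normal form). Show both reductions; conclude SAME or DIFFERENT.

Answer: SAME — A ⇓ λ.λ.λ.0 1, B ⇓ λ.λ.λ.0 1

Derivation:
Term A:
  start: (λ.0 (0 0 (λ.λ.λ.0 1))) (λ.0)
  [1] (λ.0) ((λ.0) (λ.0) (λ.λ.λ.0 1))
  [2] (λ.0) (λ.0) (λ.λ.λ.0 1)
  [3] (λ.0) (λ.λ.λ.0 1)
  [4] λ.λ.λ.0 1

Term B:
  start: (λ.0) (λ.0) (λ.λ.λ.0 1)
  [1] (λ.0) (λ.λ.λ.0 1)
  [2] λ.λ.λ.0 1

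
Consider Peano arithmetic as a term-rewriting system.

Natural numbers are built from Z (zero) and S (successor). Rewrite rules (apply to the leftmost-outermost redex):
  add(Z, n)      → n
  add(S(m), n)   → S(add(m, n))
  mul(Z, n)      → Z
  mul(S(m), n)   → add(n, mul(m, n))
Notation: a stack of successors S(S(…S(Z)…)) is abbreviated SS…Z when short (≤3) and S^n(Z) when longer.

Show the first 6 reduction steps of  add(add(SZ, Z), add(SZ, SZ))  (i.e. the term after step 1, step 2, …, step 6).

  start: add(add(SZ, Z), add(SZ, SZ))
  step 1: add(S(add(Z, Z)), add(SZ, SZ))
  step 2: S(add(add(Z, Z), add(SZ, SZ)))
  step 3: S(add(Z, add(SZ, SZ)))
  step 4: S(add(SZ, SZ))
  step 5: S(S(add(Z, SZ)))
  step 6: SSSZ

Answer: after 6 steps: SSSZ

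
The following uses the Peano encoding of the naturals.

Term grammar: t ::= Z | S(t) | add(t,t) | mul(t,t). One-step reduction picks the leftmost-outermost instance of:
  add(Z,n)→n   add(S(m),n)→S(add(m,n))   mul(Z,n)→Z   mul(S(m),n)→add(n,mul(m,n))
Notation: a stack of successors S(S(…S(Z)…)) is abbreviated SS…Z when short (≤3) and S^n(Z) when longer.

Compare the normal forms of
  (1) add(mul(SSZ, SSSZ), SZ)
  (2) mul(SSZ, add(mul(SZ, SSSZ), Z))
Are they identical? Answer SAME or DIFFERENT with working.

Term A:
  start: add(mul(SSZ, SSSZ), SZ)
  →1  add(add(SSSZ, mul(SZ, SSSZ)), SZ)
  →2  add(S(add(SSZ, mul(SZ, SSSZ))), SZ)
  →3  S(add(add(SSZ, mul(SZ, SSSZ)), SZ))
  →4  S(add(S(add(SZ, mul(SZ, SSSZ))), SZ))
  →5  S(S(add(add(SZ, mul(SZ, SSSZ)), SZ)))
  →6  S(S(add(S(add(Z, mul(SZ, SSSZ))), SZ)))
  →7  S(S(S(add(add(Z, mul(SZ, SSSZ)), SZ))))
  →8  S(S(S(add(mul(SZ, SSSZ), SZ))))
  →9  S(S(S(add(add(SSSZ, mul(Z, SSSZ)), SZ))))
  →10  S(S(S(add(S(add(SSZ, mul(Z, SSSZ))), SZ))))
  →11  S(S(S(S(add(add(SSZ, mul(Z, SSSZ)), SZ)))))
  →12  S(S(S(S(add(S(add(SZ, mul(Z, SSSZ))), SZ)))))
  →13  S(S(S(S(S(add(add(SZ, mul(Z, SSSZ)), SZ))))))
  →14  S(S(S(S(S(add(S(add(Z, mul(Z, SSSZ))), SZ))))))
  →15  S(S(S(S(S(S(add(add(Z, mul(Z, SSSZ)), SZ)))))))
  →16  S(S(S(S(S(S(add(mul(Z, SSSZ), SZ)))))))
  →17  S(S(S(S(S(S(add(Z, SZ)))))))
  →18  S^7(Z)

Term B:
  start: mul(SSZ, add(mul(SZ, SSSZ), Z))
  →1  add(add(mul(SZ, SSSZ), Z), mul(SZ, add(mul(SZ, SSSZ), Z)))
  →2  add(add(add(SSSZ, mul(Z, SSSZ)), Z), mul(SZ, add(mul(SZ, SSSZ), Z)))
  →3  add(add(S(add(SSZ, mul(Z, SSSZ))), Z), mul(SZ, add(mul(SZ, SSSZ), Z)))
  →4  add(S(add(add(SSZ, mul(Z, SSSZ)), Z)), mul(SZ, add(mul(SZ, SSSZ), Z)))
  →5  S(add(add(add(SSZ, mul(Z, SSSZ)), Z), mul(SZ, add(mul(SZ, SSSZ), Z))))
  →6  S(add(add(S(add(SZ, mul(Z, SSSZ))), Z), mul(SZ, add(mul(SZ, SSSZ), Z))))
  →7  S(add(S(add(add(SZ, mul(Z, SSSZ)), Z)), mul(SZ, add(mul(SZ, SSSZ), Z))))
  →8  S(S(add(add(add(SZ, mul(Z, SSSZ)), Z), mul(SZ, add(mul(SZ, SSSZ), Z)))))
  →9  S(S(add(add(S(add(Z, mul(Z, SSSZ))), Z), mul(SZ, add(mul(SZ, SSSZ), Z)))))
  →10  S(S(add(S(add(add(Z, mul(Z, SSSZ)), Z)), mul(SZ, add(mul(SZ, SSSZ), Z)))))
  →11  S(S(S(add(add(add(Z, mul(Z, SSSZ)), Z), mul(SZ, add(mul(SZ, SSSZ), Z))))))
  →12  S(S(S(add(add(mul(Z, SSSZ), Z), mul(SZ, add(mul(SZ, SSSZ), Z))))))
  →13  S(S(S(add(add(Z, Z), mul(SZ, add(mul(SZ, SSSZ), Z))))))
  →14  S(S(S(add(Z, mul(SZ, add(mul(SZ, SSSZ), Z))))))
  →15  S(S(S(mul(SZ, add(mul(SZ, SSSZ), Z)))))
  →16  S(S(S(add(add(mul(SZ, SSSZ), Z), mul(Z, add(mul(SZ, SSSZ), Z))))))
  →17  S(S(S(add(add(add(SSSZ, mul(Z, SSSZ)), Z), mul(Z, add(mul(SZ, SSSZ), Z))))))
  →18  S(S(S(add(add(S(add(SSZ, mul(Z, SSSZ))), Z), mul(Z, add(mul(SZ, SSSZ), Z))))))
  →19  S(S(S(add(S(add(add(SSZ, mul(Z, SSSZ)), Z)), mul(Z, add(mul(SZ, SSSZ), Z))))))
  →20  S(S(S(S(add(add(add(SSZ, mul(Z, SSSZ)), Z), mul(Z, add(mul(SZ, SSSZ), Z)))))))
  →21  S(S(S(S(add(add(S(add(SZ, mul(Z, SSSZ))), Z), mul(Z, add(mul(SZ, SSSZ), Z)))))))
  →22  S(S(S(S(add(S(add(add(SZ, mul(Z, SSSZ)), Z)), mul(Z, add(mul(SZ, SSSZ), Z)))))))
  →23  S(S(S(S(S(add(add(add(SZ, mul(Z, SSSZ)), Z), mul(Z, add(mul(SZ, SSSZ), Z))))))))
  →24  S(S(S(S(S(add(add(S(add(Z, mul(Z, SSSZ))), Z), mul(Z, add(mul(SZ, SSSZ), Z))))))))
  →25  S(S(S(S(S(add(S(add(add(Z, mul(Z, SSSZ)), Z)), mul(Z, add(mul(SZ, SSSZ), Z))))))))
  →26  S(S(S(S(S(S(add(add(add(Z, mul(Z, SSSZ)), Z), mul(Z, add(mul(SZ, SSSZ), Z)))))))))
  →27  S(S(S(S(S(S(add(add(mul(Z, SSSZ), Z), mul(Z, add(mul(SZ, SSSZ), Z)))))))))
  →28  S(S(S(S(S(S(add(add(Z, Z), mul(Z, add(mul(SZ, SSSZ), Z)))))))))
  →29  S(S(S(S(S(S(add(Z, mul(Z, add(mul(SZ, SSSZ), Z)))))))))
  →30  S(S(S(S(S(S(mul(Z, add(mul(SZ, SSSZ), Z))))))))
  →31  S^6(Z)

Answer: DIFFERENT — A ⇓ S^7(Z), B ⇓ S^6(Z)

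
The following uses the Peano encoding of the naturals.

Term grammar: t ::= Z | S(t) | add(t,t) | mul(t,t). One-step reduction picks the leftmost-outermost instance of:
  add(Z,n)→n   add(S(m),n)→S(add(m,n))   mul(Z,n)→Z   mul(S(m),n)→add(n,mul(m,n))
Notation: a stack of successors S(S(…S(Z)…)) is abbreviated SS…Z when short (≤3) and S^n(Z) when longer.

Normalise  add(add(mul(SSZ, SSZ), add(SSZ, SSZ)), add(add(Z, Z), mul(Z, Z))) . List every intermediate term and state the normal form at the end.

  start: add(add(mul(SSZ, SSZ), add(SSZ, SSZ)), add(add(Z, Z), mul(Z, Z)))
  →1  add(add(add(SSZ, mul(SZ, SSZ)), add(SSZ, SSZ)), add(add(Z, Z), mul(Z, Z)))
  →2  add(add(S(add(SZ, mul(SZ, SSZ))), add(SSZ, SSZ)), add(add(Z, Z), mul(Z, Z)))
  →3  add(S(add(add(SZ, mul(SZ, SSZ)), add(SSZ, SSZ))), add(add(Z, Z), mul(Z, Z)))
  →4  S(add(add(add(SZ, mul(SZ, SSZ)), add(SSZ, SSZ)), add(add(Z, Z), mul(Z, Z))))
  →5  S(add(add(S(add(Z, mul(SZ, SSZ))), add(SSZ, SSZ)), add(add(Z, Z), mul(Z, Z))))
  →6  S(add(S(add(add(Z, mul(SZ, SSZ)), add(SSZ, SSZ))), add(add(Z, Z), mul(Z, Z))))
  →7  S(S(add(add(add(Z, mul(SZ, SSZ)), add(SSZ, SSZ)), add(add(Z, Z), mul(Z, Z)))))
  →8  S(S(add(add(mul(SZ, SSZ), add(SSZ, SSZ)), add(add(Z, Z), mul(Z, Z)))))
  →9  S(S(add(add(add(SSZ, mul(Z, SSZ)), add(SSZ, SSZ)), add(add(Z, Z), mul(Z, Z)))))
  →10  S(S(add(add(S(add(SZ, mul(Z, SSZ))), add(SSZ, SSZ)), add(add(Z, Z), mul(Z, Z)))))
  →11  S(S(add(S(add(add(SZ, mul(Z, SSZ)), add(SSZ, SSZ))), add(add(Z, Z), mul(Z, Z)))))
  →12  S(S(S(add(add(add(SZ, mul(Z, SSZ)), add(SSZ, SSZ)), add(add(Z, Z), mul(Z, Z))))))
  →13  S(S(S(add(add(S(add(Z, mul(Z, SSZ))), add(SSZ, SSZ)), add(add(Z, Z), mul(Z, Z))))))
  →14  S(S(S(add(S(add(add(Z, mul(Z, SSZ)), add(SSZ, SSZ))), add(add(Z, Z), mul(Z, Z))))))
  →15  S(S(S(S(add(add(add(Z, mul(Z, SSZ)), add(SSZ, SSZ)), add(add(Z, Z), mul(Z, Z)))))))
  →16  S(S(S(S(add(add(mul(Z, SSZ), add(SSZ, SSZ)), add(add(Z, Z), mul(Z, Z)))))))
  →17  S(S(S(S(add(add(Z, add(SSZ, SSZ)), add(add(Z, Z), mul(Z, Z)))))))
  →18  S(S(S(S(add(add(SSZ, SSZ), add(add(Z, Z), mul(Z, Z)))))))
  →19  S(S(S(S(add(S(add(SZ, SSZ)), add(add(Z, Z), mul(Z, Z)))))))
  →20  S(S(S(S(S(add(add(SZ, SSZ), add(add(Z, Z), mul(Z, Z))))))))
  →21  S(S(S(S(S(add(S(add(Z, SSZ)), add(add(Z, Z), mul(Z, Z))))))))
  →22  S(S(S(S(S(S(add(add(Z, SSZ), add(add(Z, Z), mul(Z, Z)))))))))
  →23  S(S(S(S(S(S(add(SSZ, add(add(Z, Z), mul(Z, Z)))))))))
  →24  S(S(S(S(S(S(S(add(SZ, add(add(Z, Z), mul(Z, Z))))))))))
  →25  S(S(S(S(S(S(S(S(add(Z, add(add(Z, Z), mul(Z, Z)))))))))))
  →26  S(S(S(S(S(S(S(S(add(add(Z, Z), mul(Z, Z))))))))))
  →27  S(S(S(S(S(S(S(S(add(Z, mul(Z, Z))))))))))
  →28  S(S(S(S(S(S(S(S(mul(Z, Z)))))))))
  →29  S^8(Z)

Answer: normal form = S^8(Z)  (in 29 steps)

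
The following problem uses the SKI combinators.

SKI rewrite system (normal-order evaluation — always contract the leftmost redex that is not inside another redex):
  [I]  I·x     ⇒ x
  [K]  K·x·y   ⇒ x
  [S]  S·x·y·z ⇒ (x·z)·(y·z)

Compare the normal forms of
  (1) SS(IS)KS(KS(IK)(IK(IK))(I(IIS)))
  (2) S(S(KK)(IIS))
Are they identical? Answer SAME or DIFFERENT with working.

Answer: SAME — A ⇓ S(S(KK)S), B ⇓ S(S(KK)S)

Derivation:
Term A:
  start: SS(IS)KS(KS(IK)(IK(IK))(I(IIS)))
  [1] SK(ISK)S(KS(IK)(IK(IK))(I(IIS)))
  [2] KS(ISKS)(KS(IK)(IK(IK))(I(IIS)))
  [3] S(KS(IK)(IK(IK))(I(IIS)))
  [4] S(S(IK(IK))(I(IIS)))
  [5] S(S(K(IK))(I(IIS)))
  [6] S(S(KK)(I(IIS)))
  [7] S(S(KK)(IIS))
  [8] S(S(KK)(IS))
  [9] S(S(KK)S)

Term B:
  start: S(S(KK)(IIS))
  [1] S(S(KK)(IS))
  [2] S(S(KK)S)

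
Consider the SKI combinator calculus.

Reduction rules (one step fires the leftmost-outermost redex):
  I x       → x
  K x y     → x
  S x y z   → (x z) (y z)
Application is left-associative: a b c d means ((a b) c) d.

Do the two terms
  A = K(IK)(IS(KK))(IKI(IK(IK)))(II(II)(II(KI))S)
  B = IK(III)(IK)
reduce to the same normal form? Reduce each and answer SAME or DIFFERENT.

Answer: SAME — A ⇓ I, B ⇓ I

Reduction:
Term A:
  start: K(IK)(IS(KK))(IKI(IK(IK)))(II(II)(II(KI))S)
  step 1: IK(IKI(IK(IK)))(II(II)(II(KI))S)
  step 2: K(IKI(IK(IK)))(II(II)(II(KI))S)
  step 3: IKI(IK(IK))
  step 4: KI(IK(IK))
  step 5: I

Term B:
  start: IK(III)(IK)
  step 1: K(III)(IK)
  step 2: III
  step 3: II
  step 4: I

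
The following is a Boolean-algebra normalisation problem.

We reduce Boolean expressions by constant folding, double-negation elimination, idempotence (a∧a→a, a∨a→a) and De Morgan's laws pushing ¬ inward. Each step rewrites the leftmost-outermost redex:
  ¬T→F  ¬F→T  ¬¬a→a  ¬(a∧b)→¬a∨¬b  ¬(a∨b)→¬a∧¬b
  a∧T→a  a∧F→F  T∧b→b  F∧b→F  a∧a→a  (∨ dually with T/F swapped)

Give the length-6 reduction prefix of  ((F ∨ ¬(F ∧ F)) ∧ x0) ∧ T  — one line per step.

Answer: after 6 steps: x0

Derivation:
  start: ((F ∨ ¬(F ∧ F)) ∧ x0) ∧ T
  →1  (F ∨ ¬(F ∧ F)) ∧ x0
  →2  ¬(F ∧ F) ∧ x0
  →3  (¬F ∨ ¬F) ∧ x0
  →4  ¬F ∧ x0
  →5  T ∧ x0
  →6  x0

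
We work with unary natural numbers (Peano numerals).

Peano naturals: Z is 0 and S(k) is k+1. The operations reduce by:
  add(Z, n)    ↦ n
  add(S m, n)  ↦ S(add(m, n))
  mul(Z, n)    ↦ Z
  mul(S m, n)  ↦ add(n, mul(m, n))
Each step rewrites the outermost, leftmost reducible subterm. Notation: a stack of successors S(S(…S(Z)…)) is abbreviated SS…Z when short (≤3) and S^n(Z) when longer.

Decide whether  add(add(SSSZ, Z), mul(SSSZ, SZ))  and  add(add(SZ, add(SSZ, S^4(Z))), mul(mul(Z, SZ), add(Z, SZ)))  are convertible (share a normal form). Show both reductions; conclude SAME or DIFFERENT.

Answer: DIFFERENT — A ⇓ S^6(Z), B ⇓ S^7(Z)

Working:
Term A:
  start: add(add(SSSZ, Z), mul(SSSZ, SZ))
  →1  add(S(add(SSZ, Z)), mul(SSSZ, SZ))
  →2  S(add(add(SSZ, Z), mul(SSSZ, SZ)))
  →3  S(add(S(add(SZ, Z)), mul(SSSZ, SZ)))
  →4  S(S(add(add(SZ, Z), mul(SSSZ, SZ))))
  →5  S(S(add(S(add(Z, Z)), mul(SSSZ, SZ))))
  →6  S(S(S(add(add(Z, Z), mul(SSSZ, SZ)))))
  →7  S(S(S(add(Z, mul(SSSZ, SZ)))))
  →8  S(S(S(mul(SSSZ, SZ))))
  →9  S(S(S(add(SZ, mul(SSZ, SZ)))))
  →10  S(S(S(S(add(Z, mul(SSZ, SZ))))))
  →11  S(S(S(S(mul(SSZ, SZ)))))
  →12  S(S(S(S(add(SZ, mul(SZ, SZ))))))
  →13  S(S(S(S(S(add(Z, mul(SZ, SZ)))))))
  →14  S(S(S(S(S(mul(SZ, SZ))))))
  →15  S(S(S(S(S(add(SZ, mul(Z, SZ)))))))
  →16  S(S(S(S(S(S(add(Z, mul(Z, SZ))))))))
  →17  S(S(S(S(S(S(mul(Z, SZ)))))))
  →18  S^6(Z)

Term B:
  start: add(add(SZ, add(SSZ, S^4(Z))), mul(mul(Z, SZ), add(Z, SZ)))
  →1  add(S(add(Z, add(SSZ, S^4(Z)))), mul(mul(Z, SZ), add(Z, SZ)))
  →2  S(add(add(Z, add(SSZ, S^4(Z))), mul(mul(Z, SZ), add(Z, SZ))))
  →3  S(add(add(SSZ, S^4(Z)), mul(mul(Z, SZ), add(Z, SZ))))
  →4  S(add(S(add(SZ, S^4(Z))), mul(mul(Z, SZ), add(Z, SZ))))
  →5  S(S(add(add(SZ, S^4(Z)), mul(mul(Z, SZ), add(Z, SZ)))))
  →6  S(S(add(S(add(Z, S^4(Z))), mul(mul(Z, SZ), add(Z, SZ)))))
  →7  S(S(S(add(add(Z, S^4(Z)), mul(mul(Z, SZ), add(Z, SZ))))))
  →8  S(S(S(add(S^4(Z), mul(mul(Z, SZ), add(Z, SZ))))))
  →9  S(S(S(S(add(SSSZ, mul(mul(Z, SZ), add(Z, SZ)))))))
  →10  S(S(S(S(S(add(SSZ, mul(mul(Z, SZ), add(Z, SZ))))))))
  →11  S(S(S(S(S(S(add(SZ, mul(mul(Z, SZ), add(Z, SZ)))))))))
  →12  S(S(S(S(S(S(S(add(Z, mul(mul(Z, SZ), add(Z, SZ))))))))))
  →13  S(S(S(S(S(S(S(mul(mul(Z, SZ), add(Z, SZ)))))))))
  →14  S(S(S(S(S(S(S(mul(Z, add(Z, SZ)))))))))
  →15  S^7(Z)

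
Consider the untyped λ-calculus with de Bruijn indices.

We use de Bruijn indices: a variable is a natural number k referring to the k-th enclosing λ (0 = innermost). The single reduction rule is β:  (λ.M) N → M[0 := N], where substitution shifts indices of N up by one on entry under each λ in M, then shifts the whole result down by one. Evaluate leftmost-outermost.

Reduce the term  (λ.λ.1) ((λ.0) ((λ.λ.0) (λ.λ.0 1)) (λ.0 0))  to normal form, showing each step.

  start: (λ.λ.1) ((λ.0) ((λ.λ.0) (λ.λ.0 1)) (λ.0 0))
  [1] λ.(λ.0) ((λ.λ.0) (λ.λ.0 1)) (λ.0 0)
  [2] λ.(λ.λ.0) (λ.λ.0 1) (λ.0 0)
  [3] λ.(λ.0) (λ.0 0)
  [4] λ.λ.0 0

Answer: normal form = λ.λ.0 0  (in 4 steps)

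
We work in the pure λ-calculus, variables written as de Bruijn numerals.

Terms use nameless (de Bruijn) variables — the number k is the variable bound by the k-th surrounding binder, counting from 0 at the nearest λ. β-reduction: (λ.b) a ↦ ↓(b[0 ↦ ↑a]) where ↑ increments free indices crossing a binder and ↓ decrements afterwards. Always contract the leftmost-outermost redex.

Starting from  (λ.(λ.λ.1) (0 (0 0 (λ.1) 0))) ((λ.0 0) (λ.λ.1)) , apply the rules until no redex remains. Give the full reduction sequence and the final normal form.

  start: (λ.(λ.λ.1) (0 (0 0 (λ.1) 0))) ((λ.0 0) (λ.λ.1))
  [1] (λ.λ.1) ((λ.0 0) (λ.λ.1) ((λ.0 0) (λ.λ.1) ((λ.0 0) (λ.λ.1)) (λ.(λ.0 0) (λ.λ.1)) ((λ.0 0) (λ.λ.1))))
  [2] λ.(λ.0 0) (λ.λ.1) ((λ.0 0) (λ.λ.1) ((λ.0 0) (λ.λ.1)) (λ.(λ.0 0) (λ.λ.1)) ((λ.0 0) (λ.λ.1)))
  [3] λ.(λ.λ.1) (λ.λ.1) ((λ.0 0) (λ.λ.1) ((λ.0 0) (λ.λ.1)) (λ.(λ.0 0) (λ.λ.1)) ((λ.0 0) (λ.λ.1)))
  [4] λ.(λ.λ.λ.1) ((λ.0 0) (λ.λ.1) ((λ.0 0) (λ.λ.1)) (λ.(λ.0 0) (λ.λ.1)) ((λ.0 0) (λ.λ.1)))
  [5] λ.λ.λ.1

Answer: normal form = λ.λ.λ.1  (in 5 steps)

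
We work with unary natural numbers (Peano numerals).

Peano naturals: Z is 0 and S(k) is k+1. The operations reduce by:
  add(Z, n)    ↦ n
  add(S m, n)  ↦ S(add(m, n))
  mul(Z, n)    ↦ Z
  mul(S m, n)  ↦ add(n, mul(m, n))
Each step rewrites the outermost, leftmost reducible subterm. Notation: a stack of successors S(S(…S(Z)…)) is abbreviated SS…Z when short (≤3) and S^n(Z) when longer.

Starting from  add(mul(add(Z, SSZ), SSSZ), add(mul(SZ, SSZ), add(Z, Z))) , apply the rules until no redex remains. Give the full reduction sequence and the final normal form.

Answer: normal form = S^8(Z)  (in 28 steps)

Derivation:
  start: add(mul(add(Z, SSZ), SSSZ), add(mul(SZ, SSZ), add(Z, Z)))
  [1] add(mul(SSZ, SSSZ), add(mul(SZ, SSZ), add(Z, Z)))
  [2] add(add(SSSZ, mul(SZ, SSSZ)), add(mul(SZ, SSZ), add(Z, Z)))
  [3] add(S(add(SSZ, mul(SZ, SSSZ))), add(mul(SZ, SSZ), add(Z, Z)))
  [4] S(add(add(SSZ, mul(SZ, SSSZ)), add(mul(SZ, SSZ), add(Z, Z))))
  [5] S(add(S(add(SZ, mul(SZ, SSSZ))), add(mul(SZ, SSZ), add(Z, Z))))
  [6] S(S(add(add(SZ, mul(SZ, SSSZ)), add(mul(SZ, SSZ), add(Z, Z)))))
  [7] S(S(add(S(add(Z, mul(SZ, SSSZ))), add(mul(SZ, SSZ), add(Z, Z)))))
  [8] S(S(S(add(add(Z, mul(SZ, SSSZ)), add(mul(SZ, SSZ), add(Z, Z))))))
  [9] S(S(S(add(mul(SZ, SSSZ), add(mul(SZ, SSZ), add(Z, Z))))))
  [10] S(S(S(add(add(SSSZ, mul(Z, SSSZ)), add(mul(SZ, SSZ), add(Z, Z))))))
  [11] S(S(S(add(S(add(SSZ, mul(Z, SSSZ))), add(mul(SZ, SSZ), add(Z, Z))))))
  [12] S(S(S(S(add(add(SSZ, mul(Z, SSSZ)), add(mul(SZ, SSZ), add(Z, Z)))))))
  [13] S(S(S(S(add(S(add(SZ, mul(Z, SSSZ))), add(mul(SZ, SSZ), add(Z, Z)))))))
  [14] S(S(S(S(S(add(add(SZ, mul(Z, SSSZ)), add(mul(SZ, SSZ), add(Z, Z))))))))
  [15] S(S(S(S(S(add(S(add(Z, mul(Z, SSSZ))), add(mul(SZ, SSZ), add(Z, Z))))))))
  [16] S(S(S(S(S(S(add(add(Z, mul(Z, SSSZ)), add(mul(SZ, SSZ), add(Z, Z)))))))))
  [17] S(S(S(S(S(S(add(mul(Z, SSSZ), add(mul(SZ, SSZ), add(Z, Z)))))))))
  [18] S(S(S(S(S(S(add(Z, add(mul(SZ, SSZ), add(Z, Z)))))))))
  [19] S(S(S(S(S(S(add(mul(SZ, SSZ), add(Z, Z))))))))
  [20] S(S(S(S(S(S(add(add(SSZ, mul(Z, SSZ)), add(Z, Z))))))))
  [21] S(S(S(S(S(S(add(S(add(SZ, mul(Z, SSZ))), add(Z, Z))))))))
  [22] S(S(S(S(S(S(S(add(add(SZ, mul(Z, SSZ)), add(Z, Z)))))))))
  [23] S(S(S(S(S(S(S(add(S(add(Z, mul(Z, SSZ))), add(Z, Z)))))))))
  [24] S(S(S(S(S(S(S(S(add(add(Z, mul(Z, SSZ)), add(Z, Z))))))))))
  [25] S(S(S(S(S(S(S(S(add(mul(Z, SSZ), add(Z, Z))))))))))
  [26] S(S(S(S(S(S(S(S(add(Z, add(Z, Z))))))))))
  [27] S(S(S(S(S(S(S(S(add(Z, Z)))))))))
  [28] S^8(Z)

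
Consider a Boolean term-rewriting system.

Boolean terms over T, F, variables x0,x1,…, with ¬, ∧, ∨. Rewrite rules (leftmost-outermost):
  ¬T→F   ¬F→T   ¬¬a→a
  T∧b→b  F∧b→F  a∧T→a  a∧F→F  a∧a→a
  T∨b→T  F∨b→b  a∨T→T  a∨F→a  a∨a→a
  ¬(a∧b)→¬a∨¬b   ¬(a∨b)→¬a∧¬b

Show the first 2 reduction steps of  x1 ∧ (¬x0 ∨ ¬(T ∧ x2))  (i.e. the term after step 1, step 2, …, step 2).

  start: x1 ∧ (¬x0 ∨ ¬(T ∧ x2))
  →1  x1 ∧ (¬x0 ∨ (¬T ∨ ¬x2))
  →2  x1 ∧ (¬x0 ∨ (F ∨ ¬x2))

Answer: after 2 steps: x1 ∧ (¬x0 ∨ (F ∨ ¬x2))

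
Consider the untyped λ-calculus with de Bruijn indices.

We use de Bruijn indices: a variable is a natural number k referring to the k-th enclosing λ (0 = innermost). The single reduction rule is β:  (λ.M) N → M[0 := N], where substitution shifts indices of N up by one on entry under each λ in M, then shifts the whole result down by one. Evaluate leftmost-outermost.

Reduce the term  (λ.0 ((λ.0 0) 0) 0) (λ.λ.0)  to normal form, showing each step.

  start: (λ.0 ((λ.0 0) 0) 0) (λ.λ.0)
  →1  (λ.λ.0) ((λ.0 0) (λ.λ.0)) (λ.λ.0)
  →2  (λ.0) (λ.λ.0)
  →3  λ.λ.0

Answer: normal form = λ.λ.0  (in 3 steps)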